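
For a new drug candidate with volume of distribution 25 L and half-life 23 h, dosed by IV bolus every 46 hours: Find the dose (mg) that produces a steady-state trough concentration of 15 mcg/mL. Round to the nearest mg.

1125 mg

τ/t½ = 46/23 ≈ 2, so f = (1/2)^(46/23) ≈ 0.250000.
Cmin,ss = (D/Vd)·f/(1−f), so D = Cmin,ss·Vd·(1−f)/f.
D = 15 × 25 × (1−f)/f ≈ 15 × 25 × 3.00000 ≈ 1125.00 mg.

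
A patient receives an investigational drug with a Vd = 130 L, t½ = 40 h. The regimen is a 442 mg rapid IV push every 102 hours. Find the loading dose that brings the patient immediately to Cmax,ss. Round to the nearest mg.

f = (1/2)^(102/40) ≈ 0.170755; accumulation ratio R = 1/(1−f) ≈ 1.20592.
Loading dose to hit Cmax,ss on first dose: D_load = D_maint·R ≈ 442 × 1.20592 ≈ 533.02 mg.

533 mg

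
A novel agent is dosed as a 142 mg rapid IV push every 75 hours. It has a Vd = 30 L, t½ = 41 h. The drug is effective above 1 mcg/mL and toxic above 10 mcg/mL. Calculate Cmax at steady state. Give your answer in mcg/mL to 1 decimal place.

τ/t½ = 75/41 ≈ 1.8293, so fraction remaining f = (1/2)^(75/41) ≈ 0.2814.
At steady state, accumulation factor R = 1/(1 − e^(−kτ)) ≈ 1.3916.
Single-dose peak C₀ = D/Vd = 142/30 ≈ 4.733 mcg/mL.
Steady-state peak Cmax,ss = C₀·R ≈ 4.733 × 1.3916 ≈ 6.586 mcg/mL.
Peak 6.6 mcg/mL vs MTC 10 mcg/mL: below toxic threshold.

6.6 mcg/mL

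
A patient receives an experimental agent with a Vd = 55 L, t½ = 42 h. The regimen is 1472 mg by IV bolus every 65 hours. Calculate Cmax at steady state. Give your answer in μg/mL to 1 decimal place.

40.7 μg/mL

k = ln2/t½ = ln2/42 ≈ 0.016504 h⁻¹; fraction remaining f = e^(−kτ) = e^(−0.016504×65) ≈ 0.3421.
At steady state, accumulation factor R = 1/(1 − e^(−kτ)) ≈ 1.5200.
Single-dose peak C₀ = D/Vd = 1472/55 ≈ 26.764 μg/mL.
Cmax,ss = C₀/(1 − f) ≈ 26.764/0.6579 ≈ 40.681 μg/mL.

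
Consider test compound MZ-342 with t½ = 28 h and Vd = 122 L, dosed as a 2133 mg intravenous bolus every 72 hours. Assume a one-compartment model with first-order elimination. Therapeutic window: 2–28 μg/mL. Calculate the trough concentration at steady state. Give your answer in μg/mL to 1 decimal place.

3.5 μg/mL

τ/t½ = 72/28 ≈ 2.5714, so fraction remaining f = (1/2)^(72/28) ≈ 0.1682.
Accumulation ratio R = 1/(1 − f) ≈ 1/0.8318 ≈ 1.2022.
Single-dose peak C₀ = D/Vd = 2133/122 ≈ 17.484 μg/mL.
Steady-state peak Cmax,ss = C₀·R ≈ 17.484 × 1.2022 ≈ 21.019 μg/mL.
One interval later, Cmin,ss = Cmax,ss·e^(−kτ) ≈ 21.019 × 0.1682 ≈ 3.535 μg/mL.
Trough 3.5 μg/mL vs MEC 2 μg/mL: adequate.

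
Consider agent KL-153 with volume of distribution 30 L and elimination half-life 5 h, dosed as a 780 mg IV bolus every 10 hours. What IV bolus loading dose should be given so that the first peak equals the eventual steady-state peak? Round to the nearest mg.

1040 mg

f = (1/2)^(10/5) ≈ 0.250000; accumulation ratio R = 1/(1−f) ≈ 1.33333.
Loading dose to hit Cmax,ss on first dose: D_load = D_maint·R ≈ 780 × 1.33333 ≈ 1040.00 mg.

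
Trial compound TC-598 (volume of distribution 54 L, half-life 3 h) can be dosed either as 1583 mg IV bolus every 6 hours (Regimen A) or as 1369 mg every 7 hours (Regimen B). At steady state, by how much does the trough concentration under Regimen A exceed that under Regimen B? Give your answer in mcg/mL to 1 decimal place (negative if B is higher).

Regimen A: f = (1/2)^(6/3) ≈ 0.2500; Cmin,ss = (1583/54)·f/(1−f) ≈ 9.772 mcg/mL.
Regimen B: f = (1/2)^(7/3) ≈ 0.1984; Cmin,ss = (1369/54)·f/(1−f) ≈ 6.275 mcg/mL.
Difference ≈ 9.772 − 6.275 ≈ 3.497 mcg/mL.

3.5 mcg/mL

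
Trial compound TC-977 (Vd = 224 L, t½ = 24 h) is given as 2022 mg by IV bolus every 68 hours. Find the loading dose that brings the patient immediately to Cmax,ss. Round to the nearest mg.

f = (1/2)^(68/24) ≈ 0.140308; accumulation ratio R = 1/(1−f) ≈ 1.16321.
Loading dose to hit Cmax,ss on first dose: D_load = D_maint·R ≈ 2022 × 1.16321 ≈ 2352.01 mg.

2352 mg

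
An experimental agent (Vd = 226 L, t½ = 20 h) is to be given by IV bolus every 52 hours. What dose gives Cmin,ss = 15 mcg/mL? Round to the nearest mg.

17163 mg

τ/t½ = 52/20 ≈ 2.6, so f = (1/2)^(52/20) ≈ 0.164938.
Cmin,ss = (D/Vd)·f/(1−f), so D = Cmin,ss·Vd·(1−f)/f.
D = 15 × 226 × (1−f)/f ≈ 15 × 226 × 5.06288 ≈ 17163.16 mg.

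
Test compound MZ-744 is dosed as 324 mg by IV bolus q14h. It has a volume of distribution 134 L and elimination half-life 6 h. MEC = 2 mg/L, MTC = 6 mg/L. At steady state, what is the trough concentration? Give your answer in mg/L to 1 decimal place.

τ/t½ = 14/6 ≈ 2.3333, so fraction remaining f = (1/2)^(14/6) ≈ 0.1984.
At steady state, accumulation factor R = 1/(1 − e^(−kτ)) ≈ 1.2475.
Single-dose peak C₀ = D/Vd = 324/134 ≈ 2.418 mg/L.
Steady-state peak Cmax,ss = C₀·R ≈ 2.418 × 1.2475 ≈ 3.016 mg/L.
Steady-state trough Cmin,ss = Cmax,ss·f ≈ 3.016 × 0.1984 ≈ 0.598 mg/L.
Trough 0.6 mg/L vs MEC 2 mg/L: subtherapeutic.

0.6 mg/L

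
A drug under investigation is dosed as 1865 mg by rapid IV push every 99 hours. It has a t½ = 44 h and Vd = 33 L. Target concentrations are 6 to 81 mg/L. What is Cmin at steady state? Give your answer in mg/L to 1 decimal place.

Over one 99-h interval, 99/44 ≈ 2.25 half-lives elapse, leaving f ≈ 0.2102 of each dose.
Single-dose peak C₀ = D/Vd = 1865/33 ≈ 56.515 mg/L.
Steady-state trough Cmin,ss = C₀·f/(1−f) ≈ 56.515 × 0.2102/0.7898 ≈ 15.041 mg/L.
Trough 15.0 mg/L vs MEC 6 mg/L: adequate.

15.0 mg/L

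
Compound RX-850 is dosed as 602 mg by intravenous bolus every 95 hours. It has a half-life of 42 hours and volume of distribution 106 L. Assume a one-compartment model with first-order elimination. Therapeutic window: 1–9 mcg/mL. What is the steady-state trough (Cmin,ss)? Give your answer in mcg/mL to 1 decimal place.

k = ln2/t½ = ln2/42 ≈ 0.016504 h⁻¹; fraction remaining f = e^(−kτ) = e^(−0.016504×95) ≈ 0.2085.
Accumulation ratio R = 1/(1 − f) ≈ 1/0.7915 ≈ 1.2634.
Single-dose peak C₀ = D/Vd = 602/106 ≈ 5.679 mcg/mL.
Cmax,ss = C₀/(1 − f) ≈ 5.679/0.7915 ≈ 7.175 mcg/mL.
Steady-state trough Cmin,ss = Cmax,ss·f ≈ 7.175 × 0.2085 ≈ 1.496 mcg/mL.
Trough 1.5 mcg/mL vs MEC 1 mcg/mL: adequate.

1.5 mcg/mL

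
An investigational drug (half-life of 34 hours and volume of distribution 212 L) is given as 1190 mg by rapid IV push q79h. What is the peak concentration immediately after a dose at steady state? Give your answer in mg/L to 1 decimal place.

7.0 mg/L

Over one 79-h interval, 79/34 ≈ 2.3235 half-lives elapse, leaving f ≈ 0.1998 of each dose.
At steady state, accumulation factor R = 1/(1 − e^(−kτ)) ≈ 1.2497.
Single-dose peak C₀ = D/Vd = 1190/212 ≈ 5.613 mg/L.
Steady-state peak Cmax,ss = C₀·R ≈ 5.613 × 1.2497 ≈ 7.015 mg/L.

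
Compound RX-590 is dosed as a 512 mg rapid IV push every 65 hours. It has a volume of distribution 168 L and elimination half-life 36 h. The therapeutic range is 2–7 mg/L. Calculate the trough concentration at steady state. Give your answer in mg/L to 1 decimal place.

1.2 mg/L

Over one 65-h interval, 65/36 ≈ 1.8056 half-lives elapse, leaving f ≈ 0.2861 of each dose.
At steady state, accumulation factor R = 1/(1 − e^(−kτ)) ≈ 1.4008.
Each bolus raises the concentration by D/Vd = 512/168 ≈ 3.048 mg/L.
Cmax,ss = C₀/(1 − f) ≈ 3.048/0.7139 ≈ 4.270 mg/L.
Steady-state trough Cmin,ss = Cmax,ss·f ≈ 4.270 × 0.2861 ≈ 1.222 mg/L.
Trough 1.2 mg/L vs MEC 2 mg/L: subtherapeutic.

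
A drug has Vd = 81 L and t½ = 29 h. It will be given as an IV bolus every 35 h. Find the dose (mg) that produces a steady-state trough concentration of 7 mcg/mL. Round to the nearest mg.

742 mg

τ/t½ = 35/29 ≈ 1.2069, so f = (1/2)^(35/29) ≈ 0.433199.
Cmin,ss = (D/Vd)·f/(1−f), so D = Cmin,ss·Vd·(1−f)/f.
D = 7 × 81 × (1−f)/f ≈ 7 × 81 × 1.30841 ≈ 741.87 mg.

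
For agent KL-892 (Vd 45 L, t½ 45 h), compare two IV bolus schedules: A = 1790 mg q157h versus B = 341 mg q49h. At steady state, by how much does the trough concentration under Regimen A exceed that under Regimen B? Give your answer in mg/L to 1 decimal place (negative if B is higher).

Regimen A: f = (1/2)^(157/45) ≈ 0.0891; Cmin,ss = (1790/45)·f/(1−f) ≈ 3.891 mg/L.
Regimen B: f = (1/2)^(49/45) ≈ 0.4701; Cmin,ss = (341/45)·f/(1−f) ≈ 6.723 mg/L.
Difference ≈ 3.891 − 6.723 ≈ -2.832 mg/L.

-2.8 mg/L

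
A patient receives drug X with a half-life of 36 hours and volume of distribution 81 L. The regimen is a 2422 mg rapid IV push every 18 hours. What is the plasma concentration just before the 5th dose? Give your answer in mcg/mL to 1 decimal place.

54.1 mcg/mL

f = (1/2)^(τ/t½) = (1/2)^(18/36) ≈ 0.7071.
C₀ = D/Vd = 2422/81 ≈ 29.901 mcg/mL.
Before the 5th dose, 4 doses have been given. Superposition: Cmin = C₀·(f + f² + … + f^4).
≈ 29.901 × (0.7071 + 0.5000 + 0.3535 + 0.2500) ≈ 29.901 × 1.8106 ≈ 54.139 mcg/mL.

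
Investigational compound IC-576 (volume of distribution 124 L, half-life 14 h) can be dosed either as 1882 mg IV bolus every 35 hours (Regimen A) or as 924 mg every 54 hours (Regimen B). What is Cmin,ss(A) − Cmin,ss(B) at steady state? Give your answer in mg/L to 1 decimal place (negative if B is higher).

Regimen A: f = (1/2)^(35/14) ≈ 0.1768; Cmin,ss = (1882/124)·f/(1−f) ≈ 3.260 mg/L.
Regimen B: f = (1/2)^(54/14) ≈ 0.0690; Cmin,ss = (924/124)·f/(1−f) ≈ 0.552 mg/L.
Difference ≈ 3.260 − 0.552 ≈ 2.708 mg/L.

2.7 mg/L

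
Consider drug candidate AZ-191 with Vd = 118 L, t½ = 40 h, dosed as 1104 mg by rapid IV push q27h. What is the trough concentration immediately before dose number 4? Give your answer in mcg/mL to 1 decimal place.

f = (1/2)^(τ/t½) = (1/2)^(27/40) ≈ 0.6263.
C₀ = D/Vd = 1104/118 ≈ 9.356 mcg/mL.
Before the 4th dose, 3 doses have been given. Superposition: Cmin = C₀·(f + f² + … + f^3).
≈ 9.356 × (0.6263 + 0.3923 + 0.2457) ≈ 9.356 × 1.2643 ≈ 11.829 mcg/mL.

11.8 mcg/mL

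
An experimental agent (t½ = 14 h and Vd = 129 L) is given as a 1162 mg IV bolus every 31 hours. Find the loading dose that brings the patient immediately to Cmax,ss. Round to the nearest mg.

f = (1/2)^(31/14) ≈ 0.215493; accumulation ratio R = 1/(1−f) ≈ 1.27469.
Loading dose to hit Cmax,ss on first dose: D_load = D_maint·R ≈ 1162 × 1.27469 ≈ 1481.19 mg.

1481 mg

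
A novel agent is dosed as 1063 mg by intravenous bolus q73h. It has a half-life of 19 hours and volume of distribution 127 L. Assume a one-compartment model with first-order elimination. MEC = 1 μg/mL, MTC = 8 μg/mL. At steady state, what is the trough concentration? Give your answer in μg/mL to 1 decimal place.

0.6 μg/mL

k = ln2/t½ = ln2/19 ≈ 0.036481 h⁻¹; fraction remaining f = e^(−kτ) = e^(−0.036481×73) ≈ 0.0697.
Accumulation ratio R = 1/(1 − f) ≈ 1/0.9303 ≈ 1.0749.
Single-dose peak C₀ = D/Vd = 1063/127 ≈ 8.370 μg/mL.
Steady-state peak Cmax,ss = C₀·R ≈ 8.370 × 1.0749 ≈ 8.997 μg/mL.
Steady-state trough Cmin,ss = Cmax,ss·f ≈ 8.997 × 0.0697 ≈ 0.627 μg/mL.
Trough 0.6 μg/mL vs MEC 1 μg/mL: subtherapeutic.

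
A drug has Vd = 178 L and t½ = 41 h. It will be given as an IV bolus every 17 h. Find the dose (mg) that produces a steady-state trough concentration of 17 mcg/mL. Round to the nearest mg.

τ/t½ = 17/41 ≈ 0.41463, so f = (1/2)^(17/41) ≈ 0.750210.
Cmin,ss = (D/Vd)·f/(1−f), so D = Cmin,ss·Vd·(1−f)/f.
D = 17 × 178 × (1−f)/f ≈ 17 × 178 × 0.33296 ≈ 1007.54 mg.

1008 mg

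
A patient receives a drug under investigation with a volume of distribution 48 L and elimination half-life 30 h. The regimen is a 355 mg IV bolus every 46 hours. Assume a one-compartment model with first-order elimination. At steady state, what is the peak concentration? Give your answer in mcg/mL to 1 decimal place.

11.3 mcg/mL

k = ln2/t½ = ln2/30 ≈ 0.023105 h⁻¹; fraction remaining f = e^(−kτ) = e^(−0.023105×46) ≈ 0.3455.
At steady state, accumulation factor R = 1/(1 − e^(−kτ)) ≈ 1.5279.
Single-dose peak C₀ = D/Vd = 355/48 ≈ 7.396 mcg/mL.
Steady-state peak Cmax,ss = C₀·R ≈ 7.396 × 1.5279 ≈ 11.300 mcg/mL.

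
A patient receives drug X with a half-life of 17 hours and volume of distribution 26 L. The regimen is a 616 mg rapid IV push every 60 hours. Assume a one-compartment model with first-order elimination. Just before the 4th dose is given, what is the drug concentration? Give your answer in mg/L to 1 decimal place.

2.2 mg/L

f = (1/2)^(τ/t½) = (1/2)^(60/17) ≈ 0.0866.
C₀ = D/Vd = 616/26 ≈ 23.692 mg/L.
Before the 4th dose, 3 doses have been given. Superposition: Cmin = C₀·(f + f² + … + f^3).
≈ 23.692 × (0.0866 + 0.0075 + 0.0006) ≈ 23.692 × 0.0947 ≈ 2.244 mg/L.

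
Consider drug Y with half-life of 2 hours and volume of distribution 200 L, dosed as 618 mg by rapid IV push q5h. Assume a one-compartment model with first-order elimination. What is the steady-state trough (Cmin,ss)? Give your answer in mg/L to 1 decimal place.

0.7 mg/L

Over one 5-h interval, 5/2 ≈ 2.5 half-lives elapse, leaving f ≈ 0.1768 of each dose.
At steady state, accumulation factor R = 1/(1 − e^(−kτ)) ≈ 1.2148.
Single-dose peak C₀ = D/Vd = 618/200 ≈ 3.090 mg/L.
Steady-state peak Cmax,ss = C₀·R ≈ 3.090 × 1.2148 ≈ 3.754 mg/L.
Steady-state trough Cmin,ss = Cmax,ss·f ≈ 3.754 × 0.1768 ≈ 0.664 mg/L.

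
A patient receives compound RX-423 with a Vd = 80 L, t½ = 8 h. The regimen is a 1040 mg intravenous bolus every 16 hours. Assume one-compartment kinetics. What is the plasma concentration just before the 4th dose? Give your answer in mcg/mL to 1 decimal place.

4.3 mcg/mL

f = (1/2)^(τ/t½) = (1/2)^(16/8) ≈ 0.2500.
C₀ = D/Vd = 1040/80 ≈ 13.000 mcg/mL.
Before the 4th dose, 3 doses have been given. Superposition: Cmin = C₀·(f + f² + … + f^3).
≈ 13.000 × (0.2500 + 0.0625 + 0.0156) ≈ 13.000 × 0.3281 ≈ 4.265 mcg/mL.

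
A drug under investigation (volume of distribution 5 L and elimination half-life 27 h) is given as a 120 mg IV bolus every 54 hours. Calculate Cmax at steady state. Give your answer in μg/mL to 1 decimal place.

The dosing interval is 2 half-lives, so f = 2^(−2) = 0.25.
At steady state, R = 1/(1 − 0.25) = 4/3.
Single-dose peak C₀ = D/Vd = 120/5 = 24 μg/mL.
Steady-state peak Cmax,ss = C₀·R = 24 × 4/3 ≈ 32.000 μg/mL.

32.0 μg/mL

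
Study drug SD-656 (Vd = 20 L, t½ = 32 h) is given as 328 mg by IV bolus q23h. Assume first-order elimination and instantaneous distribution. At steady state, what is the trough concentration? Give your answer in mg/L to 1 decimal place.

25.4 mg/L

τ/t½ = 23/32 ≈ 0.71875, so fraction remaining f = (1/2)^(23/32) ≈ 0.6076.
Accumulation ratio R = 1/(1 − f) ≈ 1/0.3924 ≈ 2.5484.
Each bolus raises the concentration by D/Vd = 328/20 ≈ 16.400 mg/L.
Steady-state peak Cmax,ss = C₀·R ≈ 16.400 × 2.5484 ≈ 41.794 mg/L.
One interval later, Cmin,ss = Cmax,ss·e^(−kτ) ≈ 41.794 × 0.6076 ≈ 25.394 mg/L.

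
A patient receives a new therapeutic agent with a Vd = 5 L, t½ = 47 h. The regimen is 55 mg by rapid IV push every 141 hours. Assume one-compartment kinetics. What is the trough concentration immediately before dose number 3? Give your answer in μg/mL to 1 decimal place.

f = (1/2)^(τ/t½) = (1/2)^(141/47) ≈ 0.1250.
C₀ = D/Vd = 55/5 ≈ 11.000 μg/mL.
Before the 3rd dose, 2 doses have been given. Superposition: Cmin = C₀·(f + f²).
≈ 11.000 × (0.1250 + 0.0156) ≈ 11.000 × 0.1406 ≈ 1.547 μg/mL.

1.5 μg/mL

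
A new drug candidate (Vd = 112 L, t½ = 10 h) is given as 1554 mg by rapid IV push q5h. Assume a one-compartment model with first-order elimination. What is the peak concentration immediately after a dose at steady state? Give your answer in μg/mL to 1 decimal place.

47.4 μg/mL

τ/t½ = 5/10 ≈ 0.5, so fraction remaining f = (1/2)^(5/10) ≈ 0.7071.
Accumulation ratio R = 1/(1 − f) ≈ 1/0.2929 ≈ 3.4141.
Single-dose peak C₀ = D/Vd = 1554/112 ≈ 13.875 μg/mL.
Steady-state peak Cmax,ss = C₀·R ≈ 13.875 × 3.4141 ≈ 47.371 μg/mL.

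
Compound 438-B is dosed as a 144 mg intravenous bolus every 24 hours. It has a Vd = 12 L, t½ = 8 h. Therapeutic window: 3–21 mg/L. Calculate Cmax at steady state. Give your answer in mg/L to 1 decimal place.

τ = 24 h = 3 half-lives, so f = (1/2)^3 = 0.125.
At steady state, R = 1/(1 − 0.125) = 8/7.
Single-dose peak C₀ = D/Vd = 144/12 = 12 mg/L.
Steady-state peak Cmax,ss = C₀·R = 12 × 8/7 ≈ 13.714 mg/L.
Peak 13.7 mg/L vs MTC 21 mg/L: below toxic threshold.

13.7 mg/L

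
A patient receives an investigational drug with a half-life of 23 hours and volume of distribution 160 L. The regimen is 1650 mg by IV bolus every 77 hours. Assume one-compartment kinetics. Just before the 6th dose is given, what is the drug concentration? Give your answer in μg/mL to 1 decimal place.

1.1 μg/mL

f = (1/2)^(τ/t½) = (1/2)^(77/23) ≈ 0.0982.
C₀ = D/Vd = 1650/160 ≈ 10.312 μg/mL.
Before the 6th dose, 5 doses have been given. Superposition: Cmin = C₀·(f + f² + … + f^5).
≈ 10.312 × (0.0982 + 0.0096 + 0.0009 + 0.0001 + 0.0000) ≈ 10.312 × 0.1088 ≈ 1.122 μg/mL.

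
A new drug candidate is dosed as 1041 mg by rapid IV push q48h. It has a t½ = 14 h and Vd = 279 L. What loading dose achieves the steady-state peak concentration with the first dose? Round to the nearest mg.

1148 mg

f = (1/2)^(48/14) ≈ 0.092875; accumulation ratio R = 1/(1−f) ≈ 1.10238.
Loading dose to hit Cmax,ss on first dose: D_load = D_maint·R ≈ 1041 × 1.10238 ≈ 1147.58 mg.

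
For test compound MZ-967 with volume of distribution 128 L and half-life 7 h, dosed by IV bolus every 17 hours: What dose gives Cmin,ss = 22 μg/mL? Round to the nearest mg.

12344 mg

τ/t½ = 17/7 ≈ 2.4286, so f = (1/2)^(17/7) ≈ 0.185749.
Cmin,ss = (D/Vd)·f/(1−f), so D = Cmin,ss·Vd·(1−f)/f.
D = 22 × 128 × (1−f)/f ≈ 22 × 128 × 4.38361 ≈ 12344.25 mg.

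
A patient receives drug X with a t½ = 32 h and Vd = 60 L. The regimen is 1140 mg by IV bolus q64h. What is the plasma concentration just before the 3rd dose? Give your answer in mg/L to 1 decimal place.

5.9 mg/L

f = (1/2)^(τ/t½) = (1/2)^(64/32) ≈ 0.2500.
C₀ = D/Vd = 1140/60 ≈ 19.000 mg/L.
Before the 3rd dose, 2 doses have been given. Superposition: Cmin = C₀·(f + f²).
≈ 19.000 × (0.2500 + 0.0625) ≈ 19.000 × 0.3125 ≈ 5.938 mg/L.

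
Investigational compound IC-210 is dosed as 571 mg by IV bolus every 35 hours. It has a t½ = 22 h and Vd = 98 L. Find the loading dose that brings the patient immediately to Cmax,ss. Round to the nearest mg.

f = (1/2)^(35/22) ≈ 0.331962; accumulation ratio R = 1/(1−f) ≈ 1.49692.
Loading dose to hit Cmax,ss on first dose: D_load = D_maint·R ≈ 571 × 1.49692 ≈ 854.74 mg.

855 mg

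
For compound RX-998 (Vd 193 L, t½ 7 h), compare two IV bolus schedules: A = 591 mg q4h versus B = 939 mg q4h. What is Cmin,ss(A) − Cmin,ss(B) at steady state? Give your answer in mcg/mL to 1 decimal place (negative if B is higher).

Regimen A: f = (1/2)^(4/7) ≈ 0.6730; Cmin,ss = (591/193)·f/(1−f) ≈ 6.302 mcg/mL.
Regimen B: f = (1/2)^(4/7) ≈ 0.6730; Cmin,ss = (939/193)·f/(1−f) ≈ 10.013 mcg/mL.
Difference ≈ 6.302 − 10.013 ≈ -3.711 mcg/mL.

-3.7 mcg/mL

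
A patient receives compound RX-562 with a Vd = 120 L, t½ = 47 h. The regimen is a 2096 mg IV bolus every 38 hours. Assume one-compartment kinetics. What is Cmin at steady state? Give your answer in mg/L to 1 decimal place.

23.2 mg/L

τ/t½ = 38/47 ≈ 0.80851, so fraction remaining f = (1/2)^(38/47) ≈ 0.5710.
Each bolus raises the concentration by D/Vd = 2096/120 ≈ 17.467 mg/L.
Steady-state trough Cmin,ss = C₀·f/(1−f) ≈ 17.467 × 0.5710/0.4290 ≈ 23.249 mg/L.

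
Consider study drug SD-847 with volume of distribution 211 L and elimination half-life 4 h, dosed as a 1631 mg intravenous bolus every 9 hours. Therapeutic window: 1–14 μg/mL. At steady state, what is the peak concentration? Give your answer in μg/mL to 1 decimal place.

Over one 9-h interval, 9/4 ≈ 2.25 half-lives elapse, leaving f ≈ 0.2102 of each dose.
Accumulation ratio R = 1/(1 − f) ≈ 1/0.7898 ≈ 1.2661.
Each bolus raises the concentration by D/Vd = 1631/211 ≈ 7.730 μg/mL.
Steady-state peak Cmax,ss = C₀·R ≈ 7.730 × 1.2661 ≈ 9.787 μg/mL.
Peak 9.8 μg/mL vs MTC 14 μg/mL: below toxic threshold.

9.8 μg/mL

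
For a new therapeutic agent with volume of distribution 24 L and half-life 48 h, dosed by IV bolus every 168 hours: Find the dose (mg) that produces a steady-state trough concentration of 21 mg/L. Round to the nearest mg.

5198 mg

τ/t½ = 168/48 ≈ 3.5, so f = (1/2)^(168/48) ≈ 0.088388.
Cmin,ss = (D/Vd)·f/(1−f), so D = Cmin,ss·Vd·(1−f)/f.
D = 21 × 24 × (1−f)/f ≈ 21 × 24 × 10.31375 ≈ 5198.13 mg.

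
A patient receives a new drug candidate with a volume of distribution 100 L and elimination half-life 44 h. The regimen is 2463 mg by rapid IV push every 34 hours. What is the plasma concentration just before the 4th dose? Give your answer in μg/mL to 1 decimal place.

f = (1/2)^(τ/t½) = (1/2)^(34/44) ≈ 0.5853.
C₀ = D/Vd = 2463/100 ≈ 24.630 μg/mL.
Before the 4th dose, 3 doses have been given. Superposition: Cmin = C₀·(f + f² + … + f^3).
≈ 24.630 × (0.5853 + 0.3426 + 0.2005) ≈ 24.630 × 1.1284 ≈ 27.792 μg/mL.

27.8 μg/mL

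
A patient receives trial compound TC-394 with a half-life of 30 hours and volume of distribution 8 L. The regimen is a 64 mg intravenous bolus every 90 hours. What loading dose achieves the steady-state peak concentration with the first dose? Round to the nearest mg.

f = (1/2)^(90/30) ≈ 0.125000; accumulation ratio R = 1/(1−f) ≈ 1.14286.
Loading dose to hit Cmax,ss on first dose: D_load = D_maint·R ≈ 64 × 1.14286 ≈ 73.14 mg.

73 mg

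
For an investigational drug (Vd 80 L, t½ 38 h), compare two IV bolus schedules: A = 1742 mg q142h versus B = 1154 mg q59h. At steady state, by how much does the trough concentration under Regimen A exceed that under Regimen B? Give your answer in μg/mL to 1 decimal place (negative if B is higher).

Regimen A: f = (1/2)^(142/38) ≈ 0.0750; Cmin,ss = (1742/80)·f/(1−f) ≈ 1.766 μg/mL.
Regimen B: f = (1/2)^(59/38) ≈ 0.3409; Cmin,ss = (1154/80)·f/(1−f) ≈ 7.461 μg/mL.
Difference ≈ 1.766 − 7.461 ≈ -5.695 μg/mL.

-5.7 μg/mL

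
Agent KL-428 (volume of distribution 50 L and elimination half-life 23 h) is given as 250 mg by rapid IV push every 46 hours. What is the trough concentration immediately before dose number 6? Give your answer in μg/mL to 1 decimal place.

f = (1/2)^(τ/t½) = (1/2)^(46/23) ≈ 0.2500.
C₀ = D/Vd = 250/50 ≈ 5.000 μg/mL.
Before the 6th dose, 5 doses have been given. Superposition: Cmin = C₀·(f + f² + … + f^5).
≈ 5.000 × (0.2500 + 0.0625 + 0.0156 + 0.0039 + 0.0010) ≈ 5.000 × 0.3330 ≈ 1.665 μg/mL.

1.7 μg/mL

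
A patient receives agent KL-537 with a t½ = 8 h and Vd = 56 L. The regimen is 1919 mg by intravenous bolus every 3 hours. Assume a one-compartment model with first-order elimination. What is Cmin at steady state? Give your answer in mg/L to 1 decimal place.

τ/t½ = 3/8 ≈ 0.375, so fraction remaining f = (1/2)^(3/8) ≈ 0.7711.
At steady state, accumulation factor R = 1/(1 − e^(−kτ)) ≈ 4.3687.
Each bolus raises the concentration by D/Vd = 1919/56 ≈ 34.268 mg/L.
Steady-state peak Cmax,ss = C₀·R ≈ 34.268 × 4.3687 ≈ 149.707 mg/L.
Steady-state trough Cmin,ss = Cmax,ss·f ≈ 149.707 × 0.7711 ≈ 115.439 mg/L.

115.4 mg/L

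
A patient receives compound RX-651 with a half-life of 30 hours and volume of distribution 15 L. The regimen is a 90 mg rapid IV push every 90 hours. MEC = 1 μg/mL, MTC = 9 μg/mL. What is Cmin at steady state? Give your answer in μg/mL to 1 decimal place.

0.9 μg/mL

τ = 90 h = 3 half-lives, so f = (1/2)^3 = 0.125.
At steady state, R = 1/(1 − 0.125) = 8/7.
Single-dose peak C₀ = D/Vd = 90/15 = 6 μg/mL.
Steady-state peak Cmax,ss = C₀·R = 6 × 8/7 ≈ 6.857 μg/mL.
Steady-state trough Cmin,ss = Cmax,ss·f ≈ 6.857 × 0.125 ≈ 0.857 μg/mL.
Trough 0.9 μg/mL vs MEC 1 μg/mL: subtherapeutic.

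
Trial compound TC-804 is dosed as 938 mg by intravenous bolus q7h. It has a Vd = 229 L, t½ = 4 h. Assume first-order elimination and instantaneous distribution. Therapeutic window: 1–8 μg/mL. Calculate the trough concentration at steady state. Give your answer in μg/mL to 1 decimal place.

k = ln2/t½ = ln2/4 ≈ 0.173287 h⁻¹; fraction remaining f = e^(−kτ) = e^(−0.173287×7) ≈ 0.2973.
Accumulation ratio R = 1/(1 − f) ≈ 1/0.7027 ≈ 1.4231.
Each bolus raises the concentration by D/Vd = 938/229 ≈ 4.096 μg/mL.
Steady-state peak Cmax,ss = C₀·R ≈ 4.096 × 1.4231 ≈ 5.829 μg/mL.
Steady-state trough Cmin,ss = Cmax,ss·f ≈ 5.829 × 0.2973 ≈ 1.733 μg/mL.
Trough 1.7 μg/mL vs MEC 1 μg/mL: adequate.

1.7 μg/mL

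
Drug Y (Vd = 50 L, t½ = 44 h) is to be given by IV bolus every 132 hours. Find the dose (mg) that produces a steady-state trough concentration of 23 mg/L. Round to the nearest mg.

τ/t½ = 132/44 ≈ 3, so f = (1/2)^(132/44) ≈ 0.125000.
Cmin,ss = (D/Vd)·f/(1−f), so D = Cmin,ss·Vd·(1−f)/f.
D = 23 × 50 × (1−f)/f ≈ 23 × 50 × 7.00000 ≈ 8050.00 mg.

8050 mg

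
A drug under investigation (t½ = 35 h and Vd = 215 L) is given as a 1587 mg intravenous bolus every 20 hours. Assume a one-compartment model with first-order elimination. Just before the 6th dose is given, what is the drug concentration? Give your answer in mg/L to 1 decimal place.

13.1 mg/L

f = (1/2)^(τ/t½) = (1/2)^(20/35) ≈ 0.6730.
C₀ = D/Vd = 1587/215 ≈ 7.381 mg/L.
Before the 6th dose, 5 doses have been given. Superposition: Cmin = C₀·(f + f² + … + f^5).
≈ 7.381 × (0.6730 + 0.4529 + 0.3048 + 0.2051 + 0.1381) ≈ 7.381 × 1.7739 ≈ 13.093 mg/L.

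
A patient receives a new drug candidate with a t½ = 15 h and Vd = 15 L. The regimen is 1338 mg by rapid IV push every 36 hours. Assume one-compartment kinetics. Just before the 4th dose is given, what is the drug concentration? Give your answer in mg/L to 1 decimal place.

20.7 mg/L

f = (1/2)^(τ/t½) = (1/2)^(36/15) ≈ 0.1895.
C₀ = D/Vd = 1338/15 ≈ 89.200 mg/L.
Before the 4th dose, 3 doses have been given. Superposition: Cmin = C₀·(f + f² + … + f^3).
≈ 89.200 × (0.1895 + 0.0359 + 0.0068) ≈ 89.200 × 0.2322 ≈ 20.712 mg/L.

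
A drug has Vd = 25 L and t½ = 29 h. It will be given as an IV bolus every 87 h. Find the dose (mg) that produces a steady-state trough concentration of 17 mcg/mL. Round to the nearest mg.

2975 mg

τ/t½ = 87/29 ≈ 3, so f = (1/2)^(87/29) ≈ 0.125000.
Cmin,ss = (D/Vd)·f/(1−f), so D = Cmin,ss·Vd·(1−f)/f.
D = 17 × 25 × (1−f)/f ≈ 17 × 25 × 7.00000 ≈ 2975.00 mg.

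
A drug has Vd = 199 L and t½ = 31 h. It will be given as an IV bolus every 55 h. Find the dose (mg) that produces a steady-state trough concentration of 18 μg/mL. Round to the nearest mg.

τ/t½ = 55/31 ≈ 1.7742, so f = (1/2)^(55/31) ≈ 0.292358.
Cmin,ss = (D/Vd)·f/(1−f), so D = Cmin,ss·Vd·(1−f)/f.
D = 18 × 199 × (1−f)/f ≈ 18 × 199 × 2.42046 ≈ 8670.09 mg.

8670 mg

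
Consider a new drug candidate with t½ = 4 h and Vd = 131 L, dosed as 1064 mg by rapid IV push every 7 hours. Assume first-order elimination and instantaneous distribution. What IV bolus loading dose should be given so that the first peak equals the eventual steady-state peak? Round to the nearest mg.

f = (1/2)^(7/4) ≈ 0.297302; accumulation ratio R = 1/(1−f) ≈ 1.42309.
Loading dose to hit Cmax,ss on first dose: D_load = D_maint·R ≈ 1064 × 1.42309 ≈ 1514.17 mg.

1514 mg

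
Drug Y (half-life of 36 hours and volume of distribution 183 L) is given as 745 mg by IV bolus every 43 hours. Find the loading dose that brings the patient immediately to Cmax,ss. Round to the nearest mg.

1323 mg

f = (1/2)^(43/36) ≈ 0.436955; accumulation ratio R = 1/(1−f) ≈ 1.77606.
Loading dose to hit Cmax,ss on first dose: D_load = D_maint·R ≈ 745 × 1.77606 ≈ 1323.16 mg.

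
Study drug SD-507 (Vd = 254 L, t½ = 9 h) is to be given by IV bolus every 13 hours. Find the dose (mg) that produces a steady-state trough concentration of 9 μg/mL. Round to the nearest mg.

3936 mg

τ/t½ = 13/9 ≈ 1.4444, so f = (1/2)^(13/9) ≈ 0.367434.
Cmin,ss = (D/Vd)·f/(1−f), so D = Cmin,ss·Vd·(1−f)/f.
D = 9 × 254 × (1−f)/f ≈ 9 × 254 × 1.72158 ≈ 3935.53 mg.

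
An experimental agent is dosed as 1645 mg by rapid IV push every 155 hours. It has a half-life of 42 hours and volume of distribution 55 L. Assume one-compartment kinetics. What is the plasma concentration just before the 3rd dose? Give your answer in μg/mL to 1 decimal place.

2.5 μg/mL

f = (1/2)^(τ/t½) = (1/2)^(155/42) ≈ 0.0775.
C₀ = D/Vd = 1645/55 ≈ 29.909 μg/mL.
Before the 3rd dose, 2 doses have been given. Superposition: Cmin = C₀·(f + f²).
≈ 29.909 × (0.0775 + 0.0060) ≈ 29.909 × 0.0835 ≈ 2.497 μg/mL.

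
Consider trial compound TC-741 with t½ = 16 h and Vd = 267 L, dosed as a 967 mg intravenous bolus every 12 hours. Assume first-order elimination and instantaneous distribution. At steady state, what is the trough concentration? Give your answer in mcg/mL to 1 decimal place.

5.3 mcg/mL

Over one 12-h interval, 12/16 ≈ 0.75 half-lives elapse, leaving f ≈ 0.5946 of each dose.
At steady state, accumulation factor R = 1/(1 − e^(−kτ)) ≈ 2.4667.
Each bolus raises the concentration by D/Vd = 967/267 ≈ 3.622 mcg/mL.
Cmax,ss = C₀/(1 − f) ≈ 3.622/0.4054 ≈ 8.934 mcg/mL.
Steady-state trough Cmin,ss = Cmax,ss·f ≈ 8.934 × 0.5946 ≈ 5.312 mcg/mL.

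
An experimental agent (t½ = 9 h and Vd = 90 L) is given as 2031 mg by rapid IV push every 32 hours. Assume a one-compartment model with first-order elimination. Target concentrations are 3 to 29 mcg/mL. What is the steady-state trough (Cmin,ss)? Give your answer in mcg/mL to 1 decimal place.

Over one 32-h interval, 32/9 ≈ 3.5556 half-lives elapse, leaving f ≈ 0.0850 of each dose.
Accumulation ratio R = 1/(1 − f) ≈ 1/0.9150 ≈ 1.0929.
Each bolus raises the concentration by D/Vd = 2031/90 ≈ 22.567 mcg/mL.
Steady-state peak Cmax,ss = C₀·R ≈ 22.567 × 1.0929 ≈ 24.663 mcg/mL.
Steady-state trough Cmin,ss = Cmax,ss·f ≈ 24.663 × 0.0850 ≈ 2.096 mcg/mL.
Trough 2.1 mcg/mL vs MEC 3 mcg/mL: subtherapeutic.

2.1 mcg/mL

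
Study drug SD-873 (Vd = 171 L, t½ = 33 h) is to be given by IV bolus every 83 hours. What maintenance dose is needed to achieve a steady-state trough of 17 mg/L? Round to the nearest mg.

τ/t½ = 83/33 ≈ 2.5152, so f = (1/2)^(83/33) ≈ 0.174930.
Cmin,ss = (D/Vd)·f/(1−f), so D = Cmin,ss·Vd·(1−f)/f.
D = 17 × 171 × (1−f)/f ≈ 17 × 171 × 4.71657 ≈ 13711.07 mg.

13711 mg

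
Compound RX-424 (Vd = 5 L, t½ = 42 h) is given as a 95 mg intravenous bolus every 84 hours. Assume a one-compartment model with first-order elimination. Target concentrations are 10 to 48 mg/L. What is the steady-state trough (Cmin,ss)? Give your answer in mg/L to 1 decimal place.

6.3 mg/L

The dosing interval is 2 half-lives, so f = 2^(−2) = 0.25.
Accumulation ratio R = 1/(1 − f) = 1/0.75 = 4/3.
Single-dose peak C₀ = D/Vd = 95/5 = 19 mg/L.
Steady-state peak Cmax,ss = C₀·R = 19 × 4/3 ≈ 25.333 mg/L.
Steady-state trough Cmin,ss = Cmax,ss·f ≈ 25.333 × 0.25 ≈ 6.333 mg/L.
Trough 6.3 mg/L vs MEC 10 mg/L: subtherapeutic.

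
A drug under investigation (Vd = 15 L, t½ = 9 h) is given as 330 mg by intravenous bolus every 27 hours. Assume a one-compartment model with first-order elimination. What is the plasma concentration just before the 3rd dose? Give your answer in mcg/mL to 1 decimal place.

f = (1/2)^(τ/t½) = (1/2)^(27/9) ≈ 0.1250.
C₀ = D/Vd = 330/15 ≈ 22.000 mcg/mL.
Before the 3rd dose, 2 doses have been given. Superposition: Cmin = C₀·(f + f²).
≈ 22.000 × (0.1250 + 0.0156) ≈ 22.000 × 0.1406 ≈ 3.093 mcg/mL.

3.1 mcg/mL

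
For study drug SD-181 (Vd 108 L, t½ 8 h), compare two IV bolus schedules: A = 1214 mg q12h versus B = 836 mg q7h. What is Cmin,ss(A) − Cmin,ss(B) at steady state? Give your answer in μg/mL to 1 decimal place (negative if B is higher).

-3.1 μg/mL

Regimen A: f = (1/2)^(12/8) ≈ 0.3536; Cmin,ss = (1214/108)·f/(1−f) ≈ 6.149 μg/mL.
Regimen B: f = (1/2)^(7/8) ≈ 0.5453; Cmin,ss = (836/108)·f/(1−f) ≈ 9.283 μg/mL.
Difference ≈ 6.149 − 9.283 ≈ -3.134 μg/mL.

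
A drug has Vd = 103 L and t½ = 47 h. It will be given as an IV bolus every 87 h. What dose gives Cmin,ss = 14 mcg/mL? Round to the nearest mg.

τ/t½ = 87/47 ≈ 1.8511, so f = (1/2)^(87/47) ≈ 0.277188.
Cmin,ss = (D/Vd)·f/(1−f), so D = Cmin,ss·Vd·(1−f)/f.
D = 14 × 103 × (1−f)/f ≈ 14 × 103 × 2.60766 ≈ 3760.25 mg.

3760 mg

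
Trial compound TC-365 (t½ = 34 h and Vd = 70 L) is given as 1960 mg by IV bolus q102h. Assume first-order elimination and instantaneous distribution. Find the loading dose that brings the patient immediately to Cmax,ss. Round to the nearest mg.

f = (1/2)^(102/34) ≈ 0.125000; accumulation ratio R = 1/(1−f) ≈ 1.14286.
Loading dose to hit Cmax,ss on first dose: D_load = D_maint·R ≈ 1960 × 1.14286 ≈ 2240.01 mg.

2240 mg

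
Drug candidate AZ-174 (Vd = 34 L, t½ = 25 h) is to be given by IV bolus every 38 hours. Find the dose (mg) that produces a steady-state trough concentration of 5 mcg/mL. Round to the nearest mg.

318 mg

τ/t½ = 38/25 ≈ 1.52, so f = (1/2)^(38/25) ≈ 0.348686.
Cmin,ss = (D/Vd)·f/(1−f), so D = Cmin,ss·Vd·(1−f)/f.
D = 5 × 34 × (1−f)/f ≈ 5 × 34 × 1.86791 ≈ 317.54 mg.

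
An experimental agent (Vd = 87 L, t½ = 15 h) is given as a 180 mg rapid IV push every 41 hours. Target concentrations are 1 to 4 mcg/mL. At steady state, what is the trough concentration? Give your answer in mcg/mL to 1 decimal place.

k = ln2/t½ = ln2/15 ≈ 0.046210 h⁻¹; fraction remaining f = e^(−kτ) = e^(−0.046210×41) ≈ 0.1504.
At steady state, accumulation factor R = 1/(1 − e^(−kτ)) ≈ 1.1770.
Single-dose peak C₀ = D/Vd = 180/87 ≈ 2.069 mcg/mL.
Cmax,ss = C₀/(1 − f) ≈ 2.069/0.8496 ≈ 2.435 mcg/mL.
Steady-state trough Cmin,ss = Cmax,ss·f ≈ 2.435 × 0.1504 ≈ 0.366 mcg/mL.
Trough 0.4 mcg/mL vs MEC 1 mcg/mL: subtherapeutic.

0.4 mcg/mL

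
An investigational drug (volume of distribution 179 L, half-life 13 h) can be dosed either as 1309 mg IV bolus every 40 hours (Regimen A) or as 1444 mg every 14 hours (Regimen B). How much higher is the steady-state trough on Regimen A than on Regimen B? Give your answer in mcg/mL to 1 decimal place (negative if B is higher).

Regimen A: f = (1/2)^(40/13) ≈ 0.1185; Cmin,ss = (1309/179)·f/(1−f) ≈ 0.983 mcg/mL.
Regimen B: f = (1/2)^(14/13) ≈ 0.4740; Cmin,ss = (1444/179)·f/(1−f) ≈ 7.270 mcg/mL.
Difference ≈ 0.983 − 7.270 ≈ -6.287 mcg/mL.

-6.3 mcg/mL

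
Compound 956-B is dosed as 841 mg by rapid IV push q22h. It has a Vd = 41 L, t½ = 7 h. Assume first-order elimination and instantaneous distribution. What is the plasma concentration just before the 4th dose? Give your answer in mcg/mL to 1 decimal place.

f = (1/2)^(τ/t½) = (1/2)^(22/7) ≈ 0.1132.
C₀ = D/Vd = 841/41 ≈ 20.512 mcg/mL.
Before the 4th dose, 3 doses have been given. Superposition: Cmin = C₀·(f + f² + … + f^3).
≈ 20.512 × (0.1132 + 0.0128 + 0.0015) ≈ 20.512 × 0.1275 ≈ 2.615 mcg/mL.

2.6 mcg/mL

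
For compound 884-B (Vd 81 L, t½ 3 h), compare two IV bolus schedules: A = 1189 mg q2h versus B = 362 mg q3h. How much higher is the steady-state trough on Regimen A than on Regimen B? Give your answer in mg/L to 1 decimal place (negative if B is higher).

Regimen A: f = (1/2)^(2/3) ≈ 0.6300; Cmin,ss = (1189/81)·f/(1−f) ≈ 24.994 mg/L.
Regimen B: f = (1/2)^(3/3) ≈ 0.5000; Cmin,ss = (362/81)·f/(1−f) ≈ 4.469 mg/L.
Difference ≈ 24.994 − 4.469 ≈ 20.525 mg/L.

20.5 mg/L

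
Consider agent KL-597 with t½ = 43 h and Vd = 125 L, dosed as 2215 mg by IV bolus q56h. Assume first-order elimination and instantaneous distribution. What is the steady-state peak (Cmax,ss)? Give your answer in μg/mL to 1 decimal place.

Over one 56-h interval, 56/43 ≈ 1.3023 half-lives elapse, leaving f ≈ 0.4055 of each dose.
Accumulation ratio R = 1/(1 − f) ≈ 1/0.5945 ≈ 1.6821.
Single-dose peak C₀ = D/Vd = 2215/125 ≈ 17.720 μg/mL.
Steady-state peak Cmax,ss = C₀·R ≈ 17.720 × 1.6821 ≈ 29.807 μg/mL.

29.8 μg/mL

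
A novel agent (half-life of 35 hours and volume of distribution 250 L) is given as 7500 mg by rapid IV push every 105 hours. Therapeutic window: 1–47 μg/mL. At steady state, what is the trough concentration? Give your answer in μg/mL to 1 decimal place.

The dosing interval is 3 half-lives, so f = 2^(−3) = 0.125.
At steady state, R = 1/(1 − 0.125) = 8/7.
Single-dose peak C₀ = D/Vd = 7500/250 = 30 μg/mL.
Steady-state peak Cmax,ss = C₀·R = 30 × 8/7 ≈ 34.286 μg/mL.
Steady-state trough Cmin,ss = Cmax,ss·f ≈ 34.286 × 0.125 ≈ 4.286 μg/mL.
Trough 4.3 μg/mL vs MEC 1 μg/mL: adequate.

4.3 μg/mL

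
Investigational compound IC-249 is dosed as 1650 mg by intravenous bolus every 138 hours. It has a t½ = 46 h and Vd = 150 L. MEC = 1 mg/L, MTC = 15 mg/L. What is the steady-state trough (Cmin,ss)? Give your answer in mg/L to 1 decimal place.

1.6 mg/L

τ = 138 h = 3 half-lives, so f = (1/2)^3 = 0.125.
At steady state, R = 1/(1 − 0.125) = 8/7.
Single-dose peak C₀ = D/Vd = 1650/150 = 11 mg/L.
Steady-state peak Cmax,ss = C₀·R = 11 × 8/7 ≈ 12.571 mg/L.
Steady-state trough Cmin,ss = Cmax,ss·f ≈ 12.571 × 0.125 ≈ 1.571 mg/L.
Trough 1.6 mg/L vs MEC 1 mg/L: adequate.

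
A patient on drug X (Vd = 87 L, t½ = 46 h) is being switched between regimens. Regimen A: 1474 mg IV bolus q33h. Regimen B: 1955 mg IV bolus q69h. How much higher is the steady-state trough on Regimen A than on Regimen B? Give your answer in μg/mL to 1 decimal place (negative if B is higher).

Regimen A: f = (1/2)^(33/46) ≈ 0.6082; Cmin,ss = (1474/87)·f/(1−f) ≈ 26.300 μg/mL.
Regimen B: f = (1/2)^(69/46) ≈ 0.3536; Cmin,ss = (1955/87)·f/(1−f) ≈ 12.292 μg/mL.
Difference ≈ 26.300 − 12.292 ≈ 14.008 μg/mL.

14.0 μg/mL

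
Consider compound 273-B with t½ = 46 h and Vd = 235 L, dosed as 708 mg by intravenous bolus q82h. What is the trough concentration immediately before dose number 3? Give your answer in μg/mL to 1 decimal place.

1.1 μg/mL

f = (1/2)^(τ/t½) = (1/2)^(82/46) ≈ 0.2907.
C₀ = D/Vd = 708/235 ≈ 3.013 μg/mL.
Before the 3rd dose, 2 doses have been given. Superposition: Cmin = C₀·(f + f²).
≈ 3.013 × (0.2907 + 0.0845) ≈ 3.013 × 0.3752 ≈ 1.130 μg/mL.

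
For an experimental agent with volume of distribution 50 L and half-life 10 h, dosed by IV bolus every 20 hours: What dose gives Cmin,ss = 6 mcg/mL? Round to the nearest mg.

τ/t½ = 20/10 ≈ 2, so f = (1/2)^(20/10) ≈ 0.250000.
Cmin,ss = (D/Vd)·f/(1−f), so D = Cmin,ss·Vd·(1−f)/f.
D = 6 × 50 × (1−f)/f ≈ 6 × 50 × 3.00000 ≈ 900.00 mg.

900 mg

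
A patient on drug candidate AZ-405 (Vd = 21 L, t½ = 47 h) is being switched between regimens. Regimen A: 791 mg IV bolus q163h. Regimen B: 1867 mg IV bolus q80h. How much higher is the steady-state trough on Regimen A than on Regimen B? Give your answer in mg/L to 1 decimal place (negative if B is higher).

-35.7 mg/L

Regimen A: f = (1/2)^(163/47) ≈ 0.0904; Cmin,ss = (791/21)·f/(1−f) ≈ 3.743 mg/L.
Regimen B: f = (1/2)^(80/47) ≈ 0.3073; Cmin,ss = (1867/21)·f/(1−f) ≈ 39.440 mg/L.
Difference ≈ 3.743 − 39.440 ≈ -35.697 mg/L.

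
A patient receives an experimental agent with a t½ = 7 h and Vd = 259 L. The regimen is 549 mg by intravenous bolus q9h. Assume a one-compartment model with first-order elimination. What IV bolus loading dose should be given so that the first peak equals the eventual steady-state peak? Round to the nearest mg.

931 mg

f = (1/2)^(9/7) ≈ 0.410168; accumulation ratio R = 1/(1−f) ≈ 1.69540.
Loading dose to hit Cmax,ss on first dose: D_load = D_maint·R ≈ 549 × 1.69540 ≈ 930.77 mg.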